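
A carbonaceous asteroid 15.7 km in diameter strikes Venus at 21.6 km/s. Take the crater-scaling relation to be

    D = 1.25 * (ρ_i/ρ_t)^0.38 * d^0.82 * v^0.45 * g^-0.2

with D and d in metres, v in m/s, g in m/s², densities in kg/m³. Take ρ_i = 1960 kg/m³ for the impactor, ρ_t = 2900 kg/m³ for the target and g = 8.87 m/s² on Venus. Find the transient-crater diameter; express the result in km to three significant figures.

D ≈ 171 km

In SI units: d = 15700 m, v = 21600 m/s.
(ρ_i/ρ_t)^0.38 = (1960/2900)^0.38 = 0.8617
d^0.82 = 15700^0.82 = 2758
v^0.45 = 21600^0.45 = 89.23
g^-0.2 = 8.87^-0.2 = 0.6463
D = 1.25 × 0.8617 × 2758 × 89.23 × 0.6463 = 1.713 × 10^5 m
   = 171.3 km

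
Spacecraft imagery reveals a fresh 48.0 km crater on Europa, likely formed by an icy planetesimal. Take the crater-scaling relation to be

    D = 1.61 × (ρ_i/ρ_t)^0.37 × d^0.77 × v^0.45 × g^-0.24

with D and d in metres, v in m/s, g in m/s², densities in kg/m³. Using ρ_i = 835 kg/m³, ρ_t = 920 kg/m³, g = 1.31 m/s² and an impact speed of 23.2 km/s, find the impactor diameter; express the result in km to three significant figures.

Rearranging for d: d = [D / (1.61 · (835/920)^0.37 · 23200^0.45 · 1.31^-0.24)]^(1/0.77).
D = 48000 m.
(835/920)^0.37 = 0.9648
23200^0.45 = 92.14
1.31^-0.24 = 0.9372
Denominator = 1.61 × 0.9648 × 92.14 × 0.9372 = 134.1
D / 134.1 = 48000 / 134.1 = 357.9
d = 357.9^(1/0.77) = 357.9^1.2987 = 2073 m

d ≈ 2.07 km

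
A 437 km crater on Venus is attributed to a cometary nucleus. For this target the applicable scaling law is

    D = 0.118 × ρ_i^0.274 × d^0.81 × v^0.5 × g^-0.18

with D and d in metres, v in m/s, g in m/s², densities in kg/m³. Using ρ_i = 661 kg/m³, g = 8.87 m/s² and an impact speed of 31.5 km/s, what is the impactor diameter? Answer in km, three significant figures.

Rearranging for d: d = [D / (0.118 · 661^0.274 · 31500^0.5 · 8.87^-0.18)]^(1/0.81).
D = 437000 m.
661^0.274 = 5.926
31500^0.5 = 177.5
8.87^-0.18 = 0.6751
Denominator = 0.118 × 5.926 × 177.5 × 0.6751 = 83.79
D / 83.79 = 437000 / 83.79 = 5215
d = 5215^(1/0.81) = 5215^1.2346 = 38844 m

d ≈ 38.8 km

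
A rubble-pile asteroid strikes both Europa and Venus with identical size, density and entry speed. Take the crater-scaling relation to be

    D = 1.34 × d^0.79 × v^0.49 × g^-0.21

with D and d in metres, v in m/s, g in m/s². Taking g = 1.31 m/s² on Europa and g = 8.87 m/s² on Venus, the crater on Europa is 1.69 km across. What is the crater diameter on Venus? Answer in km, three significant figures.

All impactor-dependent factors cancel in the ratio, leaving D_Venus/D_Europa = (g_Venus/g_Europa)^-0.21.
(8.87/1.31)^-0.21 = 6.771^-0.21 = 0.6692
D_Venus = 0.6692 × 1.69 km = 1.13 km

D ≈ 1.13 km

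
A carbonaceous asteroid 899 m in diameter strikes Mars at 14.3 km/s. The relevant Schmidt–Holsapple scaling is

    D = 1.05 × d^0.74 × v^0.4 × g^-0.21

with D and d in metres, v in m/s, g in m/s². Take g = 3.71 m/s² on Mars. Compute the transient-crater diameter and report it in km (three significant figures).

In SI units: v = 14300 m/s.
d^0.74 = 899^0.74 = 153.4
v^0.4 = 14300^0.4 = 45.93
g^-0.21 = 3.71^-0.21 = 0.7593
D = 1.05 × 153.4 × 45.93 × 0.7593 = 5617 m
   = 5.617 km

D ≈ 5.62 km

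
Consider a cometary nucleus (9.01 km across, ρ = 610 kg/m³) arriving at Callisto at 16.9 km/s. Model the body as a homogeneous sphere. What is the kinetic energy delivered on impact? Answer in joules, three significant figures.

d = 9010 m; v = 16900 m/s.
Mass m = (π/6) ρ d³ = (π/6) × 610 × (9010)³ = 2.336 × 10^14 kg
E = ½ m v² = 0.5 × 2.336 × 10^14 × (16900)² = 3.336 × 10^22 J

E ≈ 3.34 × 10^22 J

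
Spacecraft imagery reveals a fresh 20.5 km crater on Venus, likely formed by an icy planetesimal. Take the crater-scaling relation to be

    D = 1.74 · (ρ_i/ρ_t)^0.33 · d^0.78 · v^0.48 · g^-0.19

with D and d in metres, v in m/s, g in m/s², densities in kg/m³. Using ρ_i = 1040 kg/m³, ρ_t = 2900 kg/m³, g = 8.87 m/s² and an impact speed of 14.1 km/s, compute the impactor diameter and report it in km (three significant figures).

Rearranging for d: d = [D / (1.74 · (1040/2900)^0.33 · 14100^0.48 · 8.87^-0.19)]^(1/0.78).
D = 20500 m.
(1040/2900)^0.33 = 0.7129
14100^0.48 = 98.09
8.87^-0.19 = 0.6605
Denominator = 1.74 × 0.7129 × 98.09 × 0.6605 = 80.37
D / 80.37 = 20500 / 80.37 = 255.1
d = 255.1^(1/0.78) = 255.1^1.2821 = 1218 m

d ≈ 1.22 km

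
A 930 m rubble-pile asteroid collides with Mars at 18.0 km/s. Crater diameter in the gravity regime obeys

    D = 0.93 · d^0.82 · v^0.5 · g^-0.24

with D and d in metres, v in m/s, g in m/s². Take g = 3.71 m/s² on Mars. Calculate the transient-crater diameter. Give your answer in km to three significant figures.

In SI units: v = 18000 m/s.
d^0.82 = 930^0.82 = 271.7
v^0.5 = 18000^0.5 = 134.2
g^-0.24 = 3.71^-0.24 = 0.7300
D = 0.93 × 271.7 × 134.2 × 0.7300 = 24754 m
   = 24.75 km

D ≈ 24.8 km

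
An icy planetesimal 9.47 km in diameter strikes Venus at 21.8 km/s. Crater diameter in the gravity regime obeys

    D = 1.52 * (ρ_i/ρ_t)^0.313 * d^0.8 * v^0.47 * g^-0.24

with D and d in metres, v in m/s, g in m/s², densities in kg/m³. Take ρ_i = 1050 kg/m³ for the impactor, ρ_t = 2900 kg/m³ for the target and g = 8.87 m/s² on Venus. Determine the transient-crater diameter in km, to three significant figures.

D ≈ 109 km

In SI units: d = 9470 m, v = 21800 m/s.
(ρ_i/ρ_t)^0.313 = (1050/2900)^0.313 = 0.7276
d^0.8 = 9470^0.8 = 1517
v^0.47 = 21800^0.47 = 109.4
g^-0.24 = 8.87^-0.24 = 0.5922
D = 1.52 × 0.7276 × 1517 × 109.4 × 0.5922 = 1.087 × 10^5 m
   = 108.7 km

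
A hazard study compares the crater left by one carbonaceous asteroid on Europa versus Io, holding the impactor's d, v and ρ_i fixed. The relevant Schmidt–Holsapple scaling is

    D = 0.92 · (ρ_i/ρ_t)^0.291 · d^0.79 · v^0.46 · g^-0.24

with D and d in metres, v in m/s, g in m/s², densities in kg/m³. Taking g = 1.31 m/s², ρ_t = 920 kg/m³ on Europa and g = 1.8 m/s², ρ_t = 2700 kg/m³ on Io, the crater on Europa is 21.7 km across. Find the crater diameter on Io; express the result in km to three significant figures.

The impactor-only factors (d, v, ρ_i) cancel in the ratio, leaving D_Io/D_Europa = (g_Io/g_Europa)^-0.24 · (ρ_t,Europa/ρ_t,Io)^0.291.
(1.8/1.31)^-0.24 = 1.374^-0.24 = 0.9266
(920/2700)^0.291 = 0.3407^0.291 = 0.7310
Ratio = 0.9266 × 0.7310 = 0.6773
D_Io = 0.6773 × 21.7 km = 14.7 km

D ≈ 14.7 km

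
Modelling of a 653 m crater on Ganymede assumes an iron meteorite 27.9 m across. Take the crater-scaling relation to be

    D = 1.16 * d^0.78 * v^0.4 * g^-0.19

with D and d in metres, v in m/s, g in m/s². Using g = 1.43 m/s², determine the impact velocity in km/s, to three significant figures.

v ≈ 13.5 km/s

Rearranging for v: v = [D / (1.16 · 27.9^0.78 · 1.43^-0.19)]^(1/0.4).
27.9^0.78 = 13.41
1.43^-0.19 = 0.9343
Denominator = 1.16 × 13.41 × 0.9343 = 14.53
D / 14.53 = 653 / 14.53 = 44.94
v = 44.94^(1/0.4) = 44.94^2.5 = 13539 m/s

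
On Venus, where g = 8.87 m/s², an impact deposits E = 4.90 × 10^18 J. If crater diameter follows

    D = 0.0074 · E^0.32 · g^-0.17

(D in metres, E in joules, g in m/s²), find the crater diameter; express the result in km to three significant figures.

E^0.32 = (4.90 × 10^18)^0.32 = 9.569 × 10^5
g^-0.17 = 8.87^-0.17 = 0.6900
D = 0.0074 × 9.569 × 10^5 × 0.6900 = 4886 m
   = 4.886 km

D ≈ 4.89 km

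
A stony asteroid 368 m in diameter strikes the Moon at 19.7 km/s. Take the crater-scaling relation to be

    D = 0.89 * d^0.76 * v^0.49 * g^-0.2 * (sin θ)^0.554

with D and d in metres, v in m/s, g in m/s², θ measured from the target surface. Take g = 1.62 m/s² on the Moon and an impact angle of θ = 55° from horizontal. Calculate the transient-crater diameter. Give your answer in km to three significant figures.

In SI units: v = 19700 m/s.
d^0.76 = 368^0.76 = 89.13
v^0.49 = 19700^0.49 = 127.1
g^-0.2 = 1.62^-0.2 = 0.9080
(sin 55°)^0.554 = 0.8192^0.554 = 0.8954
D = 0.89 × 89.13 × 127.1 × 0.9080 × 0.8954 = 8197 m
   = 8.197 km

D ≈ 8.20 km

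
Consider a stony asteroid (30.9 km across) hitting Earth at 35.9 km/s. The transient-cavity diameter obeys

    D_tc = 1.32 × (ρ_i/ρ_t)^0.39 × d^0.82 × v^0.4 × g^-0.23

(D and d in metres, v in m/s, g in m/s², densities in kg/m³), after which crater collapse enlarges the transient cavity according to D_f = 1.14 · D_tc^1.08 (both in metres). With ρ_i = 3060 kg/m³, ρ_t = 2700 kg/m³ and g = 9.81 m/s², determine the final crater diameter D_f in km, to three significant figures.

D_f ≈ 809 km

In SI: d = 30900 m, v = 35900 m/s.
(ρ_i/ρ_t)^0.39 = (3060/2700)^0.39 = 1.050
d^0.82 = 30900^0.82 = 4806
v^0.4 = 35900^0.4 = 66.38
g^-0.23 = 9.81^-0.23 = 0.5914
D_tc = 1.32 × 1.050 × 4806 × 66.38 × 0.5914 = 2.615 × 10^5 m
D_f = 1.14 × (2.615 × 10^5)^1.08 = 8.087 × 10^5 m
     = 808.7 km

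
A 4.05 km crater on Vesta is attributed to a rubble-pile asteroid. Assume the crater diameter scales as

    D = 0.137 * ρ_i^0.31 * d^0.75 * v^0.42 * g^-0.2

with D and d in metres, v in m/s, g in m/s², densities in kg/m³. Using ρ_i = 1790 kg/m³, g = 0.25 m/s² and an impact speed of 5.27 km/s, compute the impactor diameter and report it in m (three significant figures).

Rearranging for d: d = [D / (0.137 · 1790^0.31 · 5270^0.42 · 0.25^-0.2)]^(1/0.75).
D = 4050 m.
1790^0.31 = 10.19
5270^0.42 = 36.57
0.25^-0.2 = 1.320
Denominator = 0.137 × 10.19 × 36.57 × 1.320 = 67.39
D / 67.39 = 4050 / 67.39 = 60.10
d = 60.10^(1/0.75) = 60.10^1.3333 = 235.4 m

d ≈ 235 m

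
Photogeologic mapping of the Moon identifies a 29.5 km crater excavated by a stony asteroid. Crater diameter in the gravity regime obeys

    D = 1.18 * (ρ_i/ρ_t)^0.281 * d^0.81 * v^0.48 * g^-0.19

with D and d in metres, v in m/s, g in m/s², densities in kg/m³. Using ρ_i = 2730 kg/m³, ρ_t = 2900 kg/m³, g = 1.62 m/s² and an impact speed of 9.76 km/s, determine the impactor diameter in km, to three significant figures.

Rearranging for d: d = [D / (1.18 · (2730/2900)^0.281 · 9760^0.48 · 1.62^-0.19)]^(1/0.81).
D = 29500 m.
(2730/2900)^0.281 = 0.9832
9760^0.48 = 82.21
1.62^-0.19 = 0.9124
Denominator = 1.18 × 0.9832 × 82.21 × 0.9124 = 87.02
D / 87.02 = 29500 / 87.02 = 339.0
d = 339.0^(1/0.81) = 339.0^1.2346 = 1330 m

d ≈ 1.33 km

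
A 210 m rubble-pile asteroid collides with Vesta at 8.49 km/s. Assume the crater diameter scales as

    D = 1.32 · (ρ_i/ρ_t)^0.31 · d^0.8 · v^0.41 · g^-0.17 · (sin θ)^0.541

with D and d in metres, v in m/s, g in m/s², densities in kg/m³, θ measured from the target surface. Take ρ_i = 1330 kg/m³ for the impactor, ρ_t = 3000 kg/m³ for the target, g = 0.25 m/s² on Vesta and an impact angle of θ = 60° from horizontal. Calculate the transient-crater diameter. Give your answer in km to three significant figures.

In SI units: v = 8490 m/s.
(ρ_i/ρ_t)^0.31 = (1330/3000)^0.31 = 0.7771
d^0.8 = 210^0.8 = 72.07
v^0.41 = 8490^0.41 = 40.82
g^-0.17 = 0.25^-0.17 = 1.266
(sin 60°)^0.541 = 0.8660^0.541 = 0.9251
D = 1.32 × 0.7771 × 72.07 × 40.82 × 1.266 × 0.9251 = 3534 m
   = 3.534 km

D ≈ 3.53 km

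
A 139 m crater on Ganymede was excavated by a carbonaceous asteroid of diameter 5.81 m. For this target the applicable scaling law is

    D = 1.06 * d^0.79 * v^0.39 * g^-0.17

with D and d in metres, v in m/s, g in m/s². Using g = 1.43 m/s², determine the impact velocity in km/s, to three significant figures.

v ≈ 8.91 km/s

Rearranging for v: v = [D / (1.06 · 5.81^0.79 · 1.43^-0.17)]^(1/0.39).
5.81^0.79 = 4.015
1.43^-0.17 = 0.9410
Denominator = 1.06 × 4.015 × 0.9410 = 4.005
D / 4.005 = 139 / 4.005 = 34.71
v = 34.71^(1/0.39) = 34.71^2.5641 = 8910 m/s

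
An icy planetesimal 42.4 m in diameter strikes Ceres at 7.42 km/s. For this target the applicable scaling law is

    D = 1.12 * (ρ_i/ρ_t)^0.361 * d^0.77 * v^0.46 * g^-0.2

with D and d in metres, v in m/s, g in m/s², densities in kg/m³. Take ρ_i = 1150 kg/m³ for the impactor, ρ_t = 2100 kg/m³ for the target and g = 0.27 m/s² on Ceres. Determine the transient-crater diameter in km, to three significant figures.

In SI units: v = 7420 m/s.
(ρ_i/ρ_t)^0.361 = (1150/2100)^0.361 = 0.8046
d^0.77 = 42.4^0.77 = 17.91
v^0.46 = 7420^0.46 = 60.31
g^-0.2 = 0.27^-0.2 = 1.299
D = 1.12 × 0.8046 × 17.91 × 60.31 × 1.299 = 1264 m
   = 1.264 km

D ≈ 1.26 km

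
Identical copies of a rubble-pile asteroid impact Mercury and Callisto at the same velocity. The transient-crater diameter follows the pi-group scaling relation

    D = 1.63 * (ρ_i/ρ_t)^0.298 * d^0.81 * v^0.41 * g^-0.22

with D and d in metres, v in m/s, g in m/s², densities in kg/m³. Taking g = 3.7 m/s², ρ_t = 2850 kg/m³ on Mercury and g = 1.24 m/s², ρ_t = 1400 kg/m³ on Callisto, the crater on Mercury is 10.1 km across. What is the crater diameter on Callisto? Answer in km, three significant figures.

D ≈ 15.9 km

The impactor-only factors (d, v, ρ_i) cancel in the ratio, leaving D_Callisto/D_Mercury = (g_Callisto/g_Mercury)^-0.22 · (ρ_t,Mercury/ρ_t,Callisto)^0.298.
(1.24/3.7)^-0.22 = 0.3351^-0.22 = 1.272
(2850/1400)^0.298 = 2.036^0.298 = 1.236
Ratio = 1.272 × 1.236 = 1.572
D_Callisto = 1.572 × 10.1 km = 15.9 km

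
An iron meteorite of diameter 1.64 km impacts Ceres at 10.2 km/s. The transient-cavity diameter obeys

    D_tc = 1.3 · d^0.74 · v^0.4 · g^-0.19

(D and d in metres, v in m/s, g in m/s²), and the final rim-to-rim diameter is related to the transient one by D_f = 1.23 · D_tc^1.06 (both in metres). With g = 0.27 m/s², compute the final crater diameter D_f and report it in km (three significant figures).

D_f ≈ 35.2 km

In SI: d = 1640 m, v = 10200 m/s.
d^0.74 = 1640^0.74 = 239.3
v^0.4 = 10200^0.4 = 40.13
g^-0.19 = 0.27^-0.19 = 1.282
D_tc = 1.3 × 239.3 × 40.13 × 1.282 = 16000 m
D_f = 1.23 × (16000)^1.06 = 35178 m
     = 35.18 km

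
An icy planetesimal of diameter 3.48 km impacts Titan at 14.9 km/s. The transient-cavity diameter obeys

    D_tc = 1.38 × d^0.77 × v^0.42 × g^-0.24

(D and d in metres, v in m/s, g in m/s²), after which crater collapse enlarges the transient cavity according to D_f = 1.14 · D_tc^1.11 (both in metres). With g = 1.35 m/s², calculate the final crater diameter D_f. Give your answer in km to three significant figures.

D_f ≈ 141 km

In SI: d = 3480 m, v = 14900 m/s.
d^0.77 = 3480^0.77 = 533.4
v^0.42 = 14900^0.42 = 56.59
g^-0.24 = 1.35^-0.24 = 0.9305
D_tc = 1.38 × 533.4 × 56.59 × 0.9305 = 38760 m
D_f = 1.14 × (38760)^1.11 = 1.413 × 10^5 m
     = 141.3 km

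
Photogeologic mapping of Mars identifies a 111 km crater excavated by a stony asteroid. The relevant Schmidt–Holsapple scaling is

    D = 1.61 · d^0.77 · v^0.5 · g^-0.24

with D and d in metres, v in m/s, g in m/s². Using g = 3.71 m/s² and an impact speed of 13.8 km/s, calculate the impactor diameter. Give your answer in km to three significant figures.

d ≈ 5.93 km

Rearranging for d: d = [D / (1.61 · 13800^0.5 · 3.71^-0.24)]^(1/0.77).
D = 111000 m.
13800^0.5 = 117.5
3.71^-0.24 = 0.7300
Denominator = 1.61 × 117.5 × 0.7300 = 138.1
D / 138.1 = 111000 / 138.1 = 803.8
d = 803.8^(1/0.77) = 803.8^1.2987 = 5928 m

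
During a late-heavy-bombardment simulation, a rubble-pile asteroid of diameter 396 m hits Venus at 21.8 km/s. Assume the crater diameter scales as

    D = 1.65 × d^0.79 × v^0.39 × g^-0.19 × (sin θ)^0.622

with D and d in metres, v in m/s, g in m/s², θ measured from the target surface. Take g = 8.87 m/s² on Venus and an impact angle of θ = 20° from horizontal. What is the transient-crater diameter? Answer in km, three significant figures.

D ≈ 3.10 km

In SI units: v = 21800 m/s.
d^0.79 = 396^0.79 = 112.8
v^0.39 = 21800^0.39 = 49.20
g^-0.19 = 8.87^-0.19 = 0.6605
(sin 20°)^0.622 = 0.3420^0.622 = 0.5131
D = 1.65 × 112.8 × 49.20 × 0.6605 × 0.5131 = 3103 m
   = 3.103 km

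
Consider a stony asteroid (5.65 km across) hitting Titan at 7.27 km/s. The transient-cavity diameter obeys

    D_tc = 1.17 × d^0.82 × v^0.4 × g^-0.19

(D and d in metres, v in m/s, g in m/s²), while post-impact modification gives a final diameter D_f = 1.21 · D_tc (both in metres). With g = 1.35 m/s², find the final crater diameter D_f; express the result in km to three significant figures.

In SI: d = 5650 m, v = 7270 m/s.
d^0.82 = 5650^0.82 = 1193
v^0.4 = 7270^0.4 = 35.04
g^-0.19 = 1.35^-0.19 = 0.9446
D_tc = 1.17 × 1193 × 35.04 × 0.9446 = 46200 m
D_f = 1.21 × 46200 = 55902 m
     = 55.90 km

D_f ≈ 55.9 km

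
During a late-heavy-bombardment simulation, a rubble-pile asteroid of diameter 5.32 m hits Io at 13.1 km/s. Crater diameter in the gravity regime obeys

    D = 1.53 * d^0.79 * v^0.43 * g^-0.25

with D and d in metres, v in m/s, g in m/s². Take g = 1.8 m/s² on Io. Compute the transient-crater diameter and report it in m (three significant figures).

In SI units: v = 13100 m/s.
d^0.79 = 5.32^0.79 = 3.745
v^0.43 = 13100^0.43 = 58.94
g^-0.25 = 1.8^-0.25 = 0.8633
D = 1.53 × 3.745 × 58.94 × 0.8633 = 291.6 m

D ≈ 292 m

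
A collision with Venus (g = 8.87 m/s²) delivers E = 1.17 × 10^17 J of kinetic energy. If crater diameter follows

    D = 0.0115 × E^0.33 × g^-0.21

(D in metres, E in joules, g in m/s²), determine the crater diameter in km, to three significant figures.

E^0.33 = (1.17 × 10^17)^0.33 = 4.290 × 10^5
g^-0.21 = 8.87^-0.21 = 0.6323
D = 0.0115 × 4.290 × 10^5 × 0.6323 = 3119 m
   = 3.119 km

D ≈ 3.12 km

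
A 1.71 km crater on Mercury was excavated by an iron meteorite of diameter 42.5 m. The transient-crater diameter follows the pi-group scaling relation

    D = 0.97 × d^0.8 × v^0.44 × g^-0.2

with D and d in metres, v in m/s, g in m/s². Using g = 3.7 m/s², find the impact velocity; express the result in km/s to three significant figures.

Rearranging for v: v = [D / (0.97 · 42.5^0.8 · 3.7^-0.2)]^(1/0.44).
D = 1710 m.
42.5^0.8 = 20.08
3.7^-0.2 = 0.7698
Denominator = 0.97 × 20.08 × 0.7698 = 14.99
D / 14.99 = 1710 / 14.99 = 114.1
v = 114.1^(1/0.44) = 114.1^2.2727 = 47380 m/s

v ≈ 47.4 km/s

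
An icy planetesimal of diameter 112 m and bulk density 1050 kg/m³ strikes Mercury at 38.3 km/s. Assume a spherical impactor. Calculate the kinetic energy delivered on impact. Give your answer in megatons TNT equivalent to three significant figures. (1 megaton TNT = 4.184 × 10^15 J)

v = 38300 m/s.
Mass m = (π/6) ρ d³ = (π/6) × 1050 × (112)³ = 7.724 × 10^8 kg
E = ½ m v² = 0.5 × 7.724 × 10^8 × (38300)² = 5.665 × 10^17 J
   = 5.665 × 10^17 / 4.184×10^15 = 135.4 Mt

E ≈ 135 Mt TNT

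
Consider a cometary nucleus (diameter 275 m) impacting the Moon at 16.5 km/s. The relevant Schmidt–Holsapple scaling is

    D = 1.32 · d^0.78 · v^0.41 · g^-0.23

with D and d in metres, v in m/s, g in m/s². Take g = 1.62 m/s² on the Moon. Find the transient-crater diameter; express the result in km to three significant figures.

In SI units: v = 16500 m/s.
d^0.78 = 275^0.78 = 79.92
v^0.41 = 16500^0.41 = 53.60
g^-0.23 = 1.62^-0.23 = 0.8950
D = 1.32 × 79.92 × 53.60 × 0.8950 = 5061 m
   = 5.061 km

D ≈ 5.06 km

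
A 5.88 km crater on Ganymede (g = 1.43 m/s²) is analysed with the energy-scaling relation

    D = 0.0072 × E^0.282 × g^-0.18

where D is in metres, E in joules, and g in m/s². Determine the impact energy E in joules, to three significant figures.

Rearranging: E = [D / (0.0072 · g^-0.18)]^(1/0.282).
D = 5880 m.
g^-0.18 = 1.43^-0.18 = 0.9376
D / (0.0072 × 0.9376) = 5880 / (6.751 × 10^-3) = 8.710 × 10^5
E = (8.710 × 10^5)^3.5461 = 1.159 × 10^21 J

E ≈ 1.16 × 10^21 J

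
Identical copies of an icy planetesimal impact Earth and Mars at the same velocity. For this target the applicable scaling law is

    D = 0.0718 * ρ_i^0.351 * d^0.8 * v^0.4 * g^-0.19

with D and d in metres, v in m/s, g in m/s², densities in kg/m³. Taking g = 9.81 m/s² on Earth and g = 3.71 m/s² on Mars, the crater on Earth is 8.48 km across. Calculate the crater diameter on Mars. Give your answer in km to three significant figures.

All impactor-dependent factors cancel in the ratio, leaving D_Mars/D_Earth = (g_Mars/g_Earth)^-0.19.
(3.71/9.81)^-0.19 = 0.3782^-0.19 = 1.203
D_Mars = 1.203 × 8.48 km = 10.2 km

D ≈ 10.2 km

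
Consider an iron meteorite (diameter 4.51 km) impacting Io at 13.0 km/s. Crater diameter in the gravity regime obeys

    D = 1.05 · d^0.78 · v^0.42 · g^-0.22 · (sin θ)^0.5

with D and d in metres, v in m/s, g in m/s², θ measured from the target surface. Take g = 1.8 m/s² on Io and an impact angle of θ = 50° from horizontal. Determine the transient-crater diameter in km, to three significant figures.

In SI units: d = 4510 m, v = 13000 m/s.
d^0.78 = 4510^0.78 = 708.4
v^0.42 = 13000^0.42 = 53.44
g^-0.22 = 1.8^-0.22 = 0.8787
(sin 50°)^0.5 = 0.7660^0.5 = 0.8752
D = 1.05 × 708.4 × 53.44 × 0.8787 × 0.8752 = 30569 m
   = 30.57 km

D ≈ 30.6 km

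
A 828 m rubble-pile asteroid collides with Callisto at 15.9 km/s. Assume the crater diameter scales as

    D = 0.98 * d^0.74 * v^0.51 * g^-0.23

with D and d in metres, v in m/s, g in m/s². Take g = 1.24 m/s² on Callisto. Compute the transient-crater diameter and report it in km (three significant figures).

D ≈ 18.7 km

In SI units: v = 15900 m/s.
d^0.74 = 828^0.74 = 144.3
v^0.51 = 15900^0.51 = 138.9
g^-0.23 = 1.24^-0.23 = 0.9517
D = 0.98 × 144.3 × 138.9 × 0.9517 = 18694 m
   = 18.69 km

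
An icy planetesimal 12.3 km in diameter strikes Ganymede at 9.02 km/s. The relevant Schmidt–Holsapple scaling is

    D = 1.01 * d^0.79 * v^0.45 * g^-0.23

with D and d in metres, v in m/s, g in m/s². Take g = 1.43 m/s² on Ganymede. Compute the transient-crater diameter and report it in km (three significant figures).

D ≈ 95.4 km

In SI units: d = 12300 m, v = 9020 m/s.
d^0.79 = 12300^0.79 = 1702
v^0.45 = 9020^0.45 = 60.23
g^-0.23 = 1.43^-0.23 = 0.9210
D = 1.01 × 1702 × 60.23 × 0.9210 = 95357 m
   = 95.36 km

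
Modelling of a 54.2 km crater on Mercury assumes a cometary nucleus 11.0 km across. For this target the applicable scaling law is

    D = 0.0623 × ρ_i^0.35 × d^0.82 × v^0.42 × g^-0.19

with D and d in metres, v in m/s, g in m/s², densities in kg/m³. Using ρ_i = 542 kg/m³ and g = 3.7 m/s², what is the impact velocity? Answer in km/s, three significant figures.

v ≈ 17.0 km/s

Rearranging for v: v = [D / (0.0623 · 542^0.35 · 11000^0.82 · 3.7^-0.19)]^(1/0.42).
D = 54200 m.
542^0.35 = 9.055
11000^0.82 = 2060
3.7^-0.19 = 0.7799
Denominator = 0.0623 × 9.055 × 2060 × 0.7799 = 906.3
D / 906.3 = 54200 / 906.3 = 59.80
v = 59.80^(1/0.42) = 59.80^2.381 = 16995 m/s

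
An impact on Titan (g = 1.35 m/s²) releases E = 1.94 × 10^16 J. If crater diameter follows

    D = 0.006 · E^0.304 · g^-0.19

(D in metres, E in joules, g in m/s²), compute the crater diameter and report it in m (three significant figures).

E^0.304 = (1.94 × 10^16)^0.304 = 8.943 × 10^4
g^-0.19 = 1.35^-0.19 = 0.9446
D = 0.006 × 8.943 × 10^4 × 0.9446 = 506.9 m

D ≈ 507 m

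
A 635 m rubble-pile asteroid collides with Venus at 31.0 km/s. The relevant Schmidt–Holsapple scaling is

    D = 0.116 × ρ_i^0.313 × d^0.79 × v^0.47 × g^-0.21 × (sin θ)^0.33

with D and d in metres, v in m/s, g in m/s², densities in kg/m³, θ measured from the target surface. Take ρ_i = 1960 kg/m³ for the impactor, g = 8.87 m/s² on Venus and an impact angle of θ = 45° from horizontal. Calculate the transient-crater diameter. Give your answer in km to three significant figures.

D ≈ 14.8 km

In SI units: v = 31000 m/s.
ρ_i^0.313 = 1960^0.313 = 10.73
d^0.79 = 635^0.79 = 163.8
v^0.47 = 31000^0.47 = 129.1
g^-0.21 = 8.87^-0.21 = 0.6323
(sin 45°)^0.33 = 0.7071^0.33 = 0.8919
D = 0.116 × 10.73 × 163.8 × 129.1 × 0.6323 × 0.8919 = 14844 m
   = 14.84 km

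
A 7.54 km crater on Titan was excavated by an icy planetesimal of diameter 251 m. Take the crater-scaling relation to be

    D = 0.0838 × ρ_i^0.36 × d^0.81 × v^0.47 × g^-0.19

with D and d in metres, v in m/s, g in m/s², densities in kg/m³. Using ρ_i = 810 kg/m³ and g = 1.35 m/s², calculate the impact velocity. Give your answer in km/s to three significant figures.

v ≈ 17.0 km/s

Rearranging for v: v = [D / (0.0838 · 810^0.36 · 251^0.81 · 1.35^-0.19)]^(1/0.47).
D = 7540 m.
810^0.36 = 11.14
251^0.81 = 87.85
1.35^-0.19 = 0.9446
Denominator = 0.0838 × 11.14 × 87.85 × 0.9446 = 77.47
D / 77.47 = 7540 / 77.47 = 97.33
v = 97.33^(1/0.47) = 97.33^2.1277 = 16998 m/s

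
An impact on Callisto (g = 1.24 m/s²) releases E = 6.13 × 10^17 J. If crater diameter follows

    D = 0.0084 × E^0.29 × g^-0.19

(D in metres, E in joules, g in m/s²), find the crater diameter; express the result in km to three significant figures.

D ≈ 1.16 km

E^0.29 = (6.13 × 10^17)^0.29 = 1.440 × 10^5
g^-0.19 = 1.24^-0.19 = 0.9600
D = 0.0084 × 1.440 × 10^5 × 0.9600 = 1161 m
   = 1.161 km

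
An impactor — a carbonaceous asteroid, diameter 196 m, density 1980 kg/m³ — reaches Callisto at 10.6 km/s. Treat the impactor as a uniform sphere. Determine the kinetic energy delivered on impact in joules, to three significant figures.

v = 10600 m/s.
Mass m = (π/6) ρ d³ = (π/6) × 1980 × (196)³ = 7.806 × 10^9 kg
E = ½ m v² = 0.5 × 7.806 × 10^9 × (10600)² = 4.385 × 10^17 J

E ≈ 4.39 × 10^17 J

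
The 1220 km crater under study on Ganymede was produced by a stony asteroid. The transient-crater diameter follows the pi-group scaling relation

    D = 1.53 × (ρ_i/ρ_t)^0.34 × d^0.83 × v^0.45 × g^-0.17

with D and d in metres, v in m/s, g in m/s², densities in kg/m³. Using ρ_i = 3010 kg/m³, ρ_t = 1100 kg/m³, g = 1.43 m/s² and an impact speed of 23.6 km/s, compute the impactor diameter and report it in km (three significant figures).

d ≈ 39.1 km

Rearranging for d: d = [D / (1.53 · (3010/1100)^0.34 · 23600^0.45 · 1.43^-0.17)]^(1/0.83).
D = 1.22e+06 m.
(3010/1100)^0.34 = 1.408
23600^0.45 = 92.86
1.43^-0.17 = 0.9410
Denominator = 1.53 × 1.408 × 92.86 × 0.9410 = 188.2
D / 188.2 = 1.22e+06 / 188.2 = 6482
d = 6482^(1/0.83) = 6482^1.2048 = 39115 m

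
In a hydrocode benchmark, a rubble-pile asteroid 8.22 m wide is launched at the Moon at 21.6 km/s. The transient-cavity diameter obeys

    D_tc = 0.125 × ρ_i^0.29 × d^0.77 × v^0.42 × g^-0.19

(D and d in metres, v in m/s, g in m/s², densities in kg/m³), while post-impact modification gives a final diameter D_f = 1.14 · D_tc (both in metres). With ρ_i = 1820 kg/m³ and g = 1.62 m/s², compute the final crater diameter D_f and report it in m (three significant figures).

v = 21600 m/s.
ρ_i^0.29 = 1820^0.29 = 8.819
d^0.77 = 8.22^0.77 = 5.064
v^0.42 = 21600^0.42 = 66.14
g^-0.19 = 1.62^-0.19 = 0.9124
D_tc = 0.125 × 8.819 × 5.064 × 66.14 × 0.9124 = 336.9 m
D_f = 1.14 × 336.9 = 384.1 m

D_f ≈ 384 m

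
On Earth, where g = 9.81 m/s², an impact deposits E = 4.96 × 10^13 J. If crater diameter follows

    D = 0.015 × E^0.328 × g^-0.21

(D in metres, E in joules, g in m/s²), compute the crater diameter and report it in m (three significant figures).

D ≈ 288 m

E^0.328 = (4.96 × 10^13)^0.328 = 3.105 × 10^4
g^-0.21 = 9.81^-0.21 = 0.6191
D = 0.015 × 3.105 × 10^4 × 0.6191 = 288.3 m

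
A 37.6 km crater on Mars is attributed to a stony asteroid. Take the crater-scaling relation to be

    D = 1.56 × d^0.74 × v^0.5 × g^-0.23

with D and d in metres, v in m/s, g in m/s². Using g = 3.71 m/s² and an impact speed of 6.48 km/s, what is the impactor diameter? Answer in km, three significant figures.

d ≈ 3.34 km

Rearranging for d: d = [D / (1.56 · 6480^0.5 · 3.71^-0.23)]^(1/0.74).
D = 37600 m.
6480^0.5 = 80.50
3.71^-0.23 = 0.7397
Denominator = 1.56 × 80.50 × 0.7397 = 92.89
D / 92.89 = 37600 / 92.89 = 404.8
d = 404.8^(1/0.74) = 404.8^1.3514 = 3338 m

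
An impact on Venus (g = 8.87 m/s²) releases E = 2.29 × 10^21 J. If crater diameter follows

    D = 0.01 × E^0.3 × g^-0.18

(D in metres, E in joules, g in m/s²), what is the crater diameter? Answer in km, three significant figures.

D ≈ 17.3 km

E^0.3 = (2.29 × 10^21)^0.3 = 2.558 × 10^6
g^-0.18 = 8.87^-0.18 = 0.6751
D = 0.01 × 2.558 × 10^6 × 0.6751 = 17269 m
   = 17.27 km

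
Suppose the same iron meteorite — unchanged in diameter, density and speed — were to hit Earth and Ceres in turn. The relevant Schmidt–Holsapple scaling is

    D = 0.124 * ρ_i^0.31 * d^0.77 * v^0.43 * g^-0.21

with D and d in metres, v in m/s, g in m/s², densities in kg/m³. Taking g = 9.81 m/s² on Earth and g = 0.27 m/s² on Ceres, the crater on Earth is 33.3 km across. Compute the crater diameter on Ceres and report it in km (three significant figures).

D ≈ 70.8 km

All impactor-dependent factors cancel in the ratio, leaving D_Ceres/D_Earth = (g_Ceres/g_Earth)^-0.21.
(0.27/9.81)^-0.21 = 0.02752^-0.21 = 2.127
D_Ceres = 2.127 × 33.3 km = 70.8 km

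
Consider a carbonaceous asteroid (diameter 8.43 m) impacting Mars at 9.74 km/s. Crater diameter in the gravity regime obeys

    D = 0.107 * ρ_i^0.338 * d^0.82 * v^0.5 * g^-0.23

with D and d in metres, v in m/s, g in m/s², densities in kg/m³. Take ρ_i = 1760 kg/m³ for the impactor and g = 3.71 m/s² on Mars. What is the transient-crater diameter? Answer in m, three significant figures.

In SI units: v = 9740 m/s.
ρ_i^0.338 = 1760^0.338 = 12.50
d^0.82 = 8.43^0.82 = 5.744
v^0.5 = 9740^0.5 = 98.69
g^-0.23 = 3.71^-0.23 = 0.7397
D = 0.107 × 12.50 × 5.744 × 98.69 × 0.7397 = 560.8 m

D ≈ 561 m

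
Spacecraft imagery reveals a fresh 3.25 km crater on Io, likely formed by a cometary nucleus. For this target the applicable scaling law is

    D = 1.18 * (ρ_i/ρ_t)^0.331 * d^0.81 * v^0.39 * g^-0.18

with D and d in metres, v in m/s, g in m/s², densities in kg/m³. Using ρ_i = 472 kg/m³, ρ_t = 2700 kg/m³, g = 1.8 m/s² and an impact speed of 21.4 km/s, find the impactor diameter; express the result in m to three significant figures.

d ≈ 337 m

Rearranging for d: d = [D / (1.18 · (472/2700)^0.331 · 21400^0.39 · 1.8^-0.18)]^(1/0.81).
D = 3250 m.
(472/2700)^0.331 = 0.5614
21400^0.39 = 48.85
1.8^-0.18 = 0.8996
Denominator = 1.18 × 0.5614 × 48.85 × 0.8996 = 29.11
D / 29.11 = 3250 / 29.11 = 111.6
d = 111.6^(1/0.81) = 111.6^1.2346 = 337.3 m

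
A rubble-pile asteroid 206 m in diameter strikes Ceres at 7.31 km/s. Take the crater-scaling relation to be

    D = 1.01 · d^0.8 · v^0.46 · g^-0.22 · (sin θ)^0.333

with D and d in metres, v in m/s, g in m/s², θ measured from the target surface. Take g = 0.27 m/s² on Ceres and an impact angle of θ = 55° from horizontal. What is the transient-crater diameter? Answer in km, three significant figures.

D ≈ 5.36 km

In SI units: v = 7310 m/s.
d^0.8 = 206^0.8 = 70.97
v^0.46 = 7310^0.46 = 59.90
g^-0.22 = 0.27^-0.22 = 1.334
(sin 55°)^0.333 = 0.8192^0.333 = 0.9357
D = 1.01 × 70.97 × 59.90 × 1.334 × 0.9357 = 5359 m
   = 5.359 km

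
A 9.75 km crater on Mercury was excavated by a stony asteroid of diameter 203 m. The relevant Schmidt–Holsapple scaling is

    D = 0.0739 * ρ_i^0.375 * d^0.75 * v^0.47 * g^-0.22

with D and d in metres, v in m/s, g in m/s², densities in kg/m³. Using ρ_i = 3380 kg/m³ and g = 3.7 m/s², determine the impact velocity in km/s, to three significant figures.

v ≈ 46.0 km/s

Rearranging for v: v = [D / (0.0739 · 3380^0.375 · 203^0.75 · 3.7^-0.22)]^(1/0.47).
D = 9750 m.
3380^0.375 = 21.05
203^0.75 = 53.78
3.7^-0.22 = 0.7499
Denominator = 0.0739 × 21.05 × 53.78 × 0.7499 = 62.74
D / 62.74 = 9750 / 62.74 = 155.4
v = 155.4^(1/0.47) = 155.4^2.1277 = 45999 m/s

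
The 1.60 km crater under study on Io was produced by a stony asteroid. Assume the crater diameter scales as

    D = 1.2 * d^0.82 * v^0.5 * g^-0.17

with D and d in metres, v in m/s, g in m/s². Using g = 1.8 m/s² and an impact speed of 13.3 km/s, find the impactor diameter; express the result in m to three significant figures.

d ≈ 22.4 m

Rearranging for d: d = [D / (1.2 · 13300^0.5 · 1.8^-0.17)]^(1/0.82).
D = 1600 m.
13300^0.5 = 115.3
1.8^-0.17 = 0.9049
Denominator = 1.2 × 115.3 × 0.9049 = 125.2
D / 125.2 = 1600 / 125.2 = 12.78
d = 12.78^(1/0.82) = 12.78^1.2195 = 22.36 m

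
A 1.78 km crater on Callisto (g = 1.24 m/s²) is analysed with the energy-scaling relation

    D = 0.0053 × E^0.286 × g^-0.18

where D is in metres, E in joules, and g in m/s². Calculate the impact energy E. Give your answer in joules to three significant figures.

Rearranging: E = [D / (0.0053 · g^-0.18)]^(1/0.286).
D = 1780 m.
g^-0.18 = 1.24^-0.18 = 0.9620
D / (0.0053 × 0.9620) = 1780 / (5.099 × 10^-3) = 3.491 × 10^5
E = (3.491 × 10^5)^3.4965 = 2.404 × 10^19 J

E ≈ 2.40 × 10^19 J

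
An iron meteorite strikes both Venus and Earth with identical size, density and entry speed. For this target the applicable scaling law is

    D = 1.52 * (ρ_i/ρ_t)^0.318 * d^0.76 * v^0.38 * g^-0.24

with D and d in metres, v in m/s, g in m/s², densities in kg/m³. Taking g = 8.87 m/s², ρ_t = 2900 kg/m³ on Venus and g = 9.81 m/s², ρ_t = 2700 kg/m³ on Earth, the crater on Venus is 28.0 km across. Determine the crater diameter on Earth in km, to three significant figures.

D ≈ 28.0 km

The impactor-only factors (d, v, ρ_i) cancel in the ratio, leaving D_Earth/D_Venus = (g_Earth/g_Venus)^-0.24 · (ρ_t,Venus/ρ_t,Earth)^0.318.
(9.81/8.87)^-0.24 = 1.106^-0.24 = 0.9761
(2900/2700)^0.318 = 1.074^0.318 = 1.023
Ratio = 0.9761 × 1.023 = 0.9986
D_Earth = 0.9986 × 28.0 km = 28.0 km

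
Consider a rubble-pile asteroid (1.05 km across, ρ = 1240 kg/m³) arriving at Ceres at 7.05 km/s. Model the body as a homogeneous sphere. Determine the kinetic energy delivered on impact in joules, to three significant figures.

d = 1050 m; v = 7050 m/s.
Mass m = (π/6) ρ d³ = (π/6) × 1240 × (1050)³ = 7.516 × 10^11 kg
E = ½ m v² = 0.5 × 7.516 × 10^11 × (7050)² = 1.868 × 10^19 J

E ≈ 1.87 × 10^19 J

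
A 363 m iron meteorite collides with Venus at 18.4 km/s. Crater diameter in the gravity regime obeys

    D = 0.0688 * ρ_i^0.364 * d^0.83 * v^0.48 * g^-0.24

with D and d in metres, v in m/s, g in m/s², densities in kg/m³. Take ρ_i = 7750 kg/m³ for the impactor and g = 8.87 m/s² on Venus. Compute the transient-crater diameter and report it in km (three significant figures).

D ≈ 15.8 km

In SI units: v = 18400 m/s.
ρ_i^0.364 = 7750^0.364 = 26.04
d^0.83 = 363^0.83 = 133.3
v^0.48 = 18400^0.48 = 111.5
g^-0.24 = 8.87^-0.24 = 0.5922
D = 0.0688 × 26.04 × 133.3 × 111.5 × 0.5922 = 15769 m
   = 15.77 km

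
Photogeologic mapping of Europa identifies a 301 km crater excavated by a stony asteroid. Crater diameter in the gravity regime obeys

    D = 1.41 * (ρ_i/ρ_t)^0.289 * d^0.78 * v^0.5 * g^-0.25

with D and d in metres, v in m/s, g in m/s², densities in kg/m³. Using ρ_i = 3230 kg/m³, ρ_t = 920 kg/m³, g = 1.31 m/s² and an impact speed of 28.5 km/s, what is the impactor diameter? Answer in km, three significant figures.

Rearranging for d: d = [D / (1.41 · (3230/920)^0.289 · 28500^0.5 · 1.31^-0.25)]^(1/0.78).
D = 301000 m.
(3230/920)^0.289 = 1.438
28500^0.5 = 168.8
1.31^-0.25 = 0.9347
Denominator = 1.41 × 1.438 × 168.8 × 0.9347 = 319.9
D / 319.9 = 301000 / 319.9 = 940.9
d = 940.9^(1/0.78) = 940.9^1.2821 = 6492 m

d ≈ 6.49 km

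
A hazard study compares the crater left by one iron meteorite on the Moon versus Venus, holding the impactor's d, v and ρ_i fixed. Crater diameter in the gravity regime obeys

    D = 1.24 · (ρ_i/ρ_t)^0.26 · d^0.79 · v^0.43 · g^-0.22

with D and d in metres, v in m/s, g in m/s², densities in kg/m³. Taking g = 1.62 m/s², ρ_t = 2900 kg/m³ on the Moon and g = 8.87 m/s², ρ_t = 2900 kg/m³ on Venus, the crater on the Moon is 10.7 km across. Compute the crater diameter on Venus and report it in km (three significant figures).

D ≈ 7.36 km

The impactor-only factors (d, v, ρ_i) cancel in the ratio, leaving D_Venus/D_Moon = (g_Venus/g_Moon)^-0.22 · (ρ_t,Moon/ρ_t,Venus)^0.26.
(8.87/1.62)^-0.22 = 5.475^-0.22 = 0.6879
(2900/2900)^0.26 = 1.000^0.26 = 1.000
Ratio = 0.6879 × 1.000 = 0.6879
D_Venus = 0.6879 × 10.7 km = 7.36 km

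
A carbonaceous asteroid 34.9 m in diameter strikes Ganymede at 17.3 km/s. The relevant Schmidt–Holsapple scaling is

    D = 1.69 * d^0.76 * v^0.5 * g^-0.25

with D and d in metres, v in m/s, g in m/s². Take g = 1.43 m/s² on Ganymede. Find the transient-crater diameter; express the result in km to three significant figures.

In SI units: v = 17300 m/s.
d^0.76 = 34.9^0.76 = 14.88
v^0.5 = 17300^0.5 = 131.5
g^-0.25 = 1.43^-0.25 = 0.9145
D = 1.69 × 14.88 × 131.5 × 0.9145 = 3024 m
   = 3.024 km

D ≈ 3.02 km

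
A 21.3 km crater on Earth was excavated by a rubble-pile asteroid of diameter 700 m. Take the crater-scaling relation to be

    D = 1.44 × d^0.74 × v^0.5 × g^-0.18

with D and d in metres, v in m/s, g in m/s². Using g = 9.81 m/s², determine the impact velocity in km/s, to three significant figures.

v ≈ 30.6 km/s

Rearranging for v: v = [D / (1.44 · 700^0.74 · 9.81^-0.18)]^(1/0.5).
D = 21300 m.
700^0.74 = 127.5
9.81^-0.18 = 0.6630
Denominator = 1.44 × 127.5 × 0.6630 = 121.7
D / 121.7 = 21300 / 121.7 = 175.0
v = 175.0^(1/0.5) = 175.0^2 = 30625 m/s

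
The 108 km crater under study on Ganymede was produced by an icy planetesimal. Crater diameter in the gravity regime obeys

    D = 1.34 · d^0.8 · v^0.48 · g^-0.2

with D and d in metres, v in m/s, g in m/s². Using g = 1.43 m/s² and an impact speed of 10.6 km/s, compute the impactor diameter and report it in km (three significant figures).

Rearranging for d: d = [D / (1.34 · 10600^0.48 · 1.43^-0.2)]^(1/0.8).
D = 108000 m.
10600^0.48 = 85.54
1.43^-0.2 = 0.9310
Denominator = 1.34 × 85.54 × 0.9310 = 106.7
D / 106.7 = 108000 / 106.7 = 1012
d = 1012^(1/0.8) = 1012^1.25 = 5708 m

d ≈ 5.71 km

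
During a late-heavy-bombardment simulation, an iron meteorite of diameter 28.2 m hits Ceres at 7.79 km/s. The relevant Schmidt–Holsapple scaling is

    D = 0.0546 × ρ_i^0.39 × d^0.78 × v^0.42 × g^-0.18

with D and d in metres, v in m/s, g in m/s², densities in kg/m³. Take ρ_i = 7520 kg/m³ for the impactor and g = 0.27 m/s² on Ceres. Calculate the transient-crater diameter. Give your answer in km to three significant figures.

D ≈ 1.31 km

In SI units: v = 7790 m/s.
ρ_i^0.39 = 7520^0.39 = 32.49
d^0.78 = 28.2^0.78 = 13.53
v^0.42 = 7790^0.42 = 43.10
g^-0.18 = 0.27^-0.18 = 1.266
D = 0.0546 × 32.49 × 13.53 × 43.10 × 1.266 = 1310 m
   = 1.310 km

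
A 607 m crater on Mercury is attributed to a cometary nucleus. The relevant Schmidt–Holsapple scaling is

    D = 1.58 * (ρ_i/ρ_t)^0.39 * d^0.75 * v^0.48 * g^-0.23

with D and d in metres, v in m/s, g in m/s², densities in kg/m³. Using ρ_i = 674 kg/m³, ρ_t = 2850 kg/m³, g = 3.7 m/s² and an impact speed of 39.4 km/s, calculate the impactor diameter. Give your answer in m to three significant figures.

Rearranging for d: d = [D / (1.58 · (674/2850)^0.39 · 39400^0.48 · 3.7^-0.23)]^(1/0.75).
(674/2850)^0.39 = 0.5699
39400^0.48 = 160.6
3.7^-0.23 = 0.7401
Denominator = 1.58 × 0.5699 × 160.6 × 0.7401 = 107.0
D / 107.0 = 607 / 107.0 = 5.673
d = 5.673^(1/0.75) = 5.673^1.3333 = 10.12 m

d ≈ 10.1 m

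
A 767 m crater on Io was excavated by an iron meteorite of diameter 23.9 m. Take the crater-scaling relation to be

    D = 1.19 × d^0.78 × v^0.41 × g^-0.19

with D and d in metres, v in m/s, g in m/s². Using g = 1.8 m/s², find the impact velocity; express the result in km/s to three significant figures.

Rearranging for v: v = [D / (1.19 · 23.9^0.78 · 1.8^-0.19)]^(1/0.41).
23.9^0.78 = 11.89
1.8^-0.19 = 0.8943
Denominator = 1.19 × 11.89 × 0.8943 = 12.65
D / 12.65 = 767 / 12.65 = 60.63
v = 60.63^(1/0.41) = 60.63^2.439 = 22283 m/s

v ≈ 22.3 km/s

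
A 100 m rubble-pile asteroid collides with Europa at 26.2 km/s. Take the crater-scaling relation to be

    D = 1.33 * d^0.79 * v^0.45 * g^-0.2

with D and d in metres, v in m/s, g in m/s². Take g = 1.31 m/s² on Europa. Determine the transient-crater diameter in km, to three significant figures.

D ≈ 4.66 km

In SI units: v = 26200 m/s.
d^0.79 = 100^0.79 = 38.02
v^0.45 = 26200^0.45 = 97.33
g^-0.2 = 1.31^-0.2 = 0.9474
D = 1.33 × 38.02 × 97.33 × 0.9474 = 4663 m
   = 4.663 km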